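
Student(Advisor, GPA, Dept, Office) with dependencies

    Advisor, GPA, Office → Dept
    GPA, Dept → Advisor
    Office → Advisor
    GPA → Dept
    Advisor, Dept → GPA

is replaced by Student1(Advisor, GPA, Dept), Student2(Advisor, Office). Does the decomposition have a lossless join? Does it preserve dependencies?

lossy but dependency-preserving

Lossless test: (Advisor)⁺ = {Advisor}, which is a superkey of neither fragment — lossy.
Dependency preservation: Advisor, GPA, Office → Dept is not contained in any single fragment, but the restricted closure of its left-hand side across the fragments still reaches the right-hand side; the remaining FDs each lie inside some fragment. All dependencies are preserved.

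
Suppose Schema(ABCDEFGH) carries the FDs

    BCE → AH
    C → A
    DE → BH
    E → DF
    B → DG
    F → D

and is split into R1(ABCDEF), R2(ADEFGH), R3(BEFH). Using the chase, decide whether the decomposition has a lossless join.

Chase test. Columns are ABCDEFGH; row i has aⱼ where attribute j ∈ Ri, else bᵢⱼ.
Initial tableau (one row per fragment):
  row 1: a1 a2 a3 a4 a5 a6 b17 b18
  row 2: a1 b22 b23 a4 a5 a6 a7 a8
  row 3: b31 a2 b33 b34 a5 a6 b37 a8
Rows 1 and 2 agree on DE; apply DE→BH and equate their BH entries.
Rows 1 and 3 agree on E; apply E→DF and equate their DF entries.
Rows 1 and 2 agree on B; apply B→DG and equate their DG entries.
Rows 1 and 3 agree on B; apply B→DG and equate their DG entries.
Row 1 is now all distinguished symbols — the join is lossless.

Yes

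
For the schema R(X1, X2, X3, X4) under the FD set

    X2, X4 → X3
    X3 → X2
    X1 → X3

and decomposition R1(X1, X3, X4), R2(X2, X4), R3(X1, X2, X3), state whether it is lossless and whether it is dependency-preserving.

Lossless test (chase): Rows 1 and 3 agree on X3; apply X3→X2 and equate their X2 entries. Rows 1 and 2 agree on X2, X4; apply X2, X4→X3 and equate their X3 entries. Row 1 is now all distinguished symbols — the join is lossless.
Dependency preservation: the restricted closure of {X2, X4} across the fragments never reaches {X3}, so X2, X4 → X3 cannot be enforced without a join — not preserved.

lossless but not dependency-preserving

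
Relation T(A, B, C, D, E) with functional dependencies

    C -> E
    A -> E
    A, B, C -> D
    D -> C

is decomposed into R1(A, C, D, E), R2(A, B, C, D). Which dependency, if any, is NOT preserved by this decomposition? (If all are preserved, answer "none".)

C → E lies within R1.
A → E lies within R1.
A, B, C → D lies within R2.
D → C lies within R1.
Every dependency is enforceable on the fragments, so the decomposition is dependency-preserving.

none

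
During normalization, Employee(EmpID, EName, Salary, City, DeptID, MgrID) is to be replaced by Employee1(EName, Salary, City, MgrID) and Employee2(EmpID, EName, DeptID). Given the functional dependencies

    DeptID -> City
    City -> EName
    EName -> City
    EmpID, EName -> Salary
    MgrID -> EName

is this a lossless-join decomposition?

Common attributes: Employee1 ∩ Employee2 = {EName}.
Closure of {EName}: EName → City applies, adding City. So (EName)⁺ = {EName, City}.
The closure contains neither all of Employee1 = {EName, Salary, City, MgrID} nor all of Employee2 = {EmpID, EName, DeptID}, so the common attributes are not a superkey of either fragment. The join is lossy.

No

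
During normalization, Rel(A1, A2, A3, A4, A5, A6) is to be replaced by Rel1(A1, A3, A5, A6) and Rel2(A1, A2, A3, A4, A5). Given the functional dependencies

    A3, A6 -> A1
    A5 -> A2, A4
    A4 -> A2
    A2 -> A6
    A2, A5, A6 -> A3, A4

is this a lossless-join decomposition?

Common attributes: Rel1 ∩ Rel2 = {A1, A3, A5}.
Closure of {A1, A3, A5}: A5 → A2, A4 applies, adding A2, A4; A2 → A6 applies, adding A6. So (A1, A3, A5)⁺ = {A1, A2, A3, A4, A5, A6}.
This closure contains every attribute of Rel1, so Rel1 ∩ Rel2 → Rel1. The join is lossless.

Yes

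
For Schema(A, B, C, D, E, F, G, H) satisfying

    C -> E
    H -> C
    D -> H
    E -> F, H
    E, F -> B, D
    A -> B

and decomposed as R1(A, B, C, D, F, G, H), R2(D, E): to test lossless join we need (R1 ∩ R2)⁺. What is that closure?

B, C, D, E, F, H

R1 ∩ R2 = {D}.
D → H applies, adding H
H → C applies, adding C
C → E applies, adding E
E → F, H applies, adding F
E, F → B, D applies, adding B
Closure: {B, C, D, E, F, H}.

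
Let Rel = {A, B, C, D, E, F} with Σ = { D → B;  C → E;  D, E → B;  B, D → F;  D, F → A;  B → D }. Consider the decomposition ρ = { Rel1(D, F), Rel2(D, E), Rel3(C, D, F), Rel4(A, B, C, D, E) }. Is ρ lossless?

Yes

Chase test. Columns are A, B, C, D, E, F; row i has aⱼ where attribute j ∈ Reli, else bᵢⱼ.
Initial tableau (one row per fragment):
  row 1: b11 b12 b13 a4 b15 a6
  row 2: b21 b22 b23 a4 a5 b26
  row 3: b31 b32 a3 a4 b35 a6
  row 4: a1 a2 a3 a4 a5 b46
Rows 1 and 2 agree on D; apply D→B and equate their B entries.
Rows 1 and 3 agree on D; apply D→B and equate their B entries.
Rows 1 and 4 agree on D; apply D→B and equate their B entries.
Rows 3 and 4 agree on C; apply C→E and equate their E entries.
Rows 1 and 2 agree on B, D; apply B, D→F and equate their F entries.
Rows 1 and 4 agree on B, D; apply B, D→F and equate their F entries.
Rows 1 and 2 agree on D, F; apply D, F→A and equate their A entries.
Rows 1 and 3 agree on D, F; apply D, F→A and equate their A entries.
Rows 1 and 4 agree on D, F; apply D, F→A and equate their A entries.
Row 3 is now all distinguished symbols — the join is lossless.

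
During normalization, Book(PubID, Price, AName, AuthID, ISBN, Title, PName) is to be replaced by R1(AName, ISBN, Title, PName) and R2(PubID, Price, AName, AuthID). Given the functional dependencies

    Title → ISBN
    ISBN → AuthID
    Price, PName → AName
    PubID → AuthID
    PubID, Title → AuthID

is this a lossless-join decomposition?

Common attributes: R1 ∩ R2 = {AName}.
No dependency enlarges {AName}, so (AName)⁺ = {AName}.
The closure contains neither all of R1 = {AName, ISBN, Title, PName} nor all of R2 = {PubID, Price, AName, AuthID}, so the common attributes are not a superkey of either fragment. The join is lossy.

No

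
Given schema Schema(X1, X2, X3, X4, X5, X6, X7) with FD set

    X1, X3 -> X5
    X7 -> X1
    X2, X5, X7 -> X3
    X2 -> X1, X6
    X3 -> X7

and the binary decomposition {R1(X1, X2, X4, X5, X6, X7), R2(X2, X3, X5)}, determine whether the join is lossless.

No

Common attributes: R1 ∩ R2 = {X2, X5}.
Closure of {X2, X5}: X2 → X1, X6 applies, adding X1, X6. So (X2, X5)⁺ = {X1, X2, X5, X6}.
The closure contains neither all of R1 = {X1, X2, X4, X5, X6, X7} nor all of R2 = {X2, X3, X5}, so the common attributes are not a superkey of either fragment. The join is lossy.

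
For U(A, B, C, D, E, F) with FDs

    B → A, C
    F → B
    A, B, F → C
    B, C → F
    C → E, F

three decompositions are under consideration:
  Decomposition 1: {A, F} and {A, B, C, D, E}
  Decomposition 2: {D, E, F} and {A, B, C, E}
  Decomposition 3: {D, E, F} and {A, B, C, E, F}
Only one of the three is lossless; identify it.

Decomposition 1: common = {A}, closure = {A} → lossy.
Decomposition 2: common = {E}, closure = {E} → lossy.
Decomposition 3: common = {E, F}, closure = {A, B, C, E, F} → lossless.

Decomposition 3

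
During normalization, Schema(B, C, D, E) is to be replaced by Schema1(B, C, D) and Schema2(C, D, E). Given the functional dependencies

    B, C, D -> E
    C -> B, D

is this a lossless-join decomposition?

Common attributes: Schema1 ∩ Schema2 = {C, D}.
Closure of {C, D}: C → B, D applies, adding B; B, C, D → E applies, adding E. So (C, D)⁺ = {B, C, D, E}.
This closure contains every attribute of Schema1, so Schema1 ∩ Schema2 → Schema1. The join is lossless.

Yes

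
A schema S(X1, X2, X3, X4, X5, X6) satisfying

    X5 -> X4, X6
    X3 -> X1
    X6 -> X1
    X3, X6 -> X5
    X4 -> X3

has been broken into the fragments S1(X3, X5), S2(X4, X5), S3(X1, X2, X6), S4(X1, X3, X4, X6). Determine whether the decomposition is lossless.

No

Chase test. Columns are X1, X2, X3, X4, X5, X6; row i has aⱼ where attribute j ∈ Si, else bᵢⱼ.
Initial tableau (one row per fragment):
  row 1: b11 b12 a3 b14 a5 b16
  row 2: b21 b22 b23 a4 a5 b26
  row 3: a1 a2 b33 b34 b35 a6
  row 4: a1 b42 a3 a4 b45 a6
Rows 1 and 2 agree on X5; apply X5→X4, X6 and equate their X4, X6 entries.
Rows 1 and 4 agree on X3; apply X3→X1 and equate their X1 entries.
Rows 1 and 2 agree on X6; apply X6→X1 and equate their X1 entries.
Rows 1 and 2 agree on X4; apply X4→X3 and equate their X3 entries.
No row becomes fully distinguished — the join is lossy.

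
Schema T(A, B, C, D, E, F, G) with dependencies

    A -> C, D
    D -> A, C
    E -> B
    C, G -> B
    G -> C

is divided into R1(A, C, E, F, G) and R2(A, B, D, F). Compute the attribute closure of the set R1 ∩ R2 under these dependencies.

R1 ∩ R2 = {A, F}.
A → C, D applies, adding C, D
Closure: {A, C, D, F}.

A, C, D, F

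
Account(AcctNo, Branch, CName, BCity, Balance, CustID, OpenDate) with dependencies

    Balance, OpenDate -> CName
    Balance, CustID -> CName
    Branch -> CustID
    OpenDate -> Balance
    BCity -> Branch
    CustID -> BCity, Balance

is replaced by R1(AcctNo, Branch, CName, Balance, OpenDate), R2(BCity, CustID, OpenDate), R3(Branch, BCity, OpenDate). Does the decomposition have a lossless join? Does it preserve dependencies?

Lossless test (chase): Rows 1 and 3 agree on Branch; apply Branch→CustID and equate their CustID entries. Rows 1 and 2 agree on OpenDate; apply OpenDate→Balance and equate their Balance entries. Rows 1 and 3 agree on OpenDate; apply OpenDate→Balance and equate their Balance entries. Rows 2 and 3 agree on BCity; apply BCity→Branch and equate their Branch entries. Rows 1 and 3 agree on CustID; apply CustID→BCity, Balance and equate their BCity, Balance entries. Rows 1 and 2 agree on Balance, OpenDate; apply Balance, OpenDate→CName and equate their CName entries. Rows 1 and 3 agree on Balance, OpenDate; apply Balance, OpenDate→CName and equate their CName entries. Rows 1 and 2 agree on Branch; apply Branch→CustID and equate their CustID entries. Row 1 is now all distinguished symbols — the join is lossless.
Dependency preservation: Balance, CustID → CName; Branch → CustID; CustID → BCity, Balance are not contained in any single fragment, but the restricted closure of each left-hand side across the fragments still reaches the right-hand side; the remaining FDs each lie inside some fragment. All dependencies are preserved.

lossless and dependency-preserving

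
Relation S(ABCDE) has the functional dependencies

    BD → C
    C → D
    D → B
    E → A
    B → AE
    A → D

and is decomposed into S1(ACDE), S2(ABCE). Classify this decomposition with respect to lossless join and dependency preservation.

Lossless test: (ACE)⁺ = {ABCDE}, which contains all of one fragment — lossless.
Dependency preservation: BD → C; D → B are not contained in any single fragment, but the restricted closure of each left-hand side across the fragments still reaches the right-hand side; the remaining FDs each lie inside some fragment. All dependencies are preserved.

lossless and dependency-preserving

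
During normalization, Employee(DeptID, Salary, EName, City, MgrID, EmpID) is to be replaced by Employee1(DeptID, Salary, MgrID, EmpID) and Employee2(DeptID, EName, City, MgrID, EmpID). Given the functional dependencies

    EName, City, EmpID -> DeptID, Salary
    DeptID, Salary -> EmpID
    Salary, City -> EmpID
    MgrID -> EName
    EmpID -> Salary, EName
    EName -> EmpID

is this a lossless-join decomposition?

Yes

Common attributes: Employee1 ∩ Employee2 = {DeptID, MgrID, EmpID}.
Closure of {DeptID, MgrID, EmpID}: MgrID → EName applies, adding EName; EmpID → Salary, EName applies, adding Salary. So (DeptID, MgrID, EmpID)⁺ = {DeptID, Salary, EName, MgrID, EmpID}.
This closure contains every attribute of Employee1, so Employee1 ∩ Employee2 → Employee1. The join is lossless.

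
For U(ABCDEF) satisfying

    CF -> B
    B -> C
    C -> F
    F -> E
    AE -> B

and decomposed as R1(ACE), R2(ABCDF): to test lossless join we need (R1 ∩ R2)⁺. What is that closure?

ABCEF

R1 ∩ R2 = {AC}.
C → F applies, adding F
F → E applies, adding E
AE → B applies, adding B
Closure: {ABCEF}.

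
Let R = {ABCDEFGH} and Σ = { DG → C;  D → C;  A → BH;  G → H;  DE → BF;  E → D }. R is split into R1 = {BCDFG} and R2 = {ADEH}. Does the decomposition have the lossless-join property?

Common attributes: R1 ∩ R2 = {D}.
Closure of {D}: D → C applies, adding C. So (D)⁺ = {CD}.
The closure contains neither all of R1 = {BCDFG} nor all of R2 = {ADEH}, so the common attributes are not a superkey of either fragment. The join is lossy.

No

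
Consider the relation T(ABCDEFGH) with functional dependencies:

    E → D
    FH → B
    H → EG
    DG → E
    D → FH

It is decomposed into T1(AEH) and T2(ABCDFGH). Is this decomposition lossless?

Common attributes: T1 ∩ T2 = {AH}.
Closure of {AH}: H → EG applies, adding EG; E → D applies, adding D; D → FH applies, adding F; FH → B applies, adding B. So (AH)⁺ = {ABDEFGH}.
This closure contains every attribute of T1, so T1 ∩ T2 → T1. The join is lossless.

Yes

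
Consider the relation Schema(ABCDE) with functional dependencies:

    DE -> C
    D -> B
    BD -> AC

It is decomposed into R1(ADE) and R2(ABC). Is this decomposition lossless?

Common attributes: R1 ∩ R2 = {A}.
No dependency enlarges {A}, so (A)⁺ = {A}.
The closure contains neither all of R1 = {ADE} nor all of R2 = {ABC}, so the common attributes are not a superkey of either fragment. The join is lossy.

No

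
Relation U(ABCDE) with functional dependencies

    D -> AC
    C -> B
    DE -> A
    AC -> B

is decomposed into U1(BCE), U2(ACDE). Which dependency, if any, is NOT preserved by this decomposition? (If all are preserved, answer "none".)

none

D → AC lies within U2.
C → B lies within U1.
DE → A lies within U2.
AC → B: restricted closure across fragments reaches B.
Every dependency is enforceable on the fragments, so the decomposition is dependency-preserving.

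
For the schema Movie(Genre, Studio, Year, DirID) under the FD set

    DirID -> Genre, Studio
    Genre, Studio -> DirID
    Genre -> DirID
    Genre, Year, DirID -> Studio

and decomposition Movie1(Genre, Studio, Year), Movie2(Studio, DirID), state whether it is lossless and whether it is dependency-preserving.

Lossless test: (Studio)⁺ = {Studio}, which is a superkey of neither fragment — lossy.
Dependency preservation: the restricted closure of {DirID} across the fragments never reaches {Genre, Studio}, so DirID → Genre, Studio cannot be enforced without a join — not preserved.

lossy and not dependency-preserving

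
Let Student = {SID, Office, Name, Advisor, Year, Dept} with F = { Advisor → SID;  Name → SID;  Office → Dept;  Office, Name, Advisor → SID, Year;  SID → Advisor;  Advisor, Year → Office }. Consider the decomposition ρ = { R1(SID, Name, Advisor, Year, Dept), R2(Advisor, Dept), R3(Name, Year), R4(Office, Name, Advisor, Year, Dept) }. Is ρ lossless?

Yes

Chase test. Columns are SID, Office, Name, Advisor, Year, Dept; row i has aⱼ where attribute j ∈ Ri, else bᵢⱼ.
Initial tableau (one row per fragment):
  row 1: a1 b12 a3 a4 a5 a6
  row 2: b21 b22 b23 a4 b25 a6
  row 3: b31 b32 a3 b34 a5 b36
  row 4: b41 a2 a3 a4 a5 a6
Rows 1 and 2 agree on Advisor; apply Advisor→SID and equate their SID entries.
Rows 1 and 4 agree on Advisor; apply Advisor→SID and equate their SID entries.
Rows 1 and 3 agree on Name; apply Name→SID and equate their SID entries.
Rows 1 and 3 agree on SID; apply SID→Advisor and equate their Advisor entries.
Rows 1 and 3 agree on Advisor, Year; apply Advisor, Year→Office and equate their Office entries.
Rows 1 and 4 agree on Advisor, Year; apply Advisor, Year→Office and equate their Office entries.
Rows 1 and 3 agree on Office; apply Office→Dept and equate their Dept entries.
Row 1 is now all distinguished symbols — the join is lossless.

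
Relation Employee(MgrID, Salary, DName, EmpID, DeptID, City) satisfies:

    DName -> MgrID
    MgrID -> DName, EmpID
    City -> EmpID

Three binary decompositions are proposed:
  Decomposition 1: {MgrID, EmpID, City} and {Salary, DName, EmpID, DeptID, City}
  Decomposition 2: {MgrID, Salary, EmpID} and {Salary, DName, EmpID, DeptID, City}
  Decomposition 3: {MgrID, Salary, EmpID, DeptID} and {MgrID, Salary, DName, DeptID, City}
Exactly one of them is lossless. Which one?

Decomposition 1: common = {EmpID, City}, closure = {EmpID, City} → lossy.
Decomposition 2: common = {Salary, EmpID}, closure = {Salary, EmpID} → lossy.
Decomposition 3: common = {MgrID, Salary, DeptID}, closure = {MgrID, Salary, DName, EmpID, DeptID} → lossless.

Decomposition 3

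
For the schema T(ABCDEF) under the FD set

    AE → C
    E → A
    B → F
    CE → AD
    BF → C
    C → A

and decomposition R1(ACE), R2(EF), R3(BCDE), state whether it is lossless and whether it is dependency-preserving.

lossy and not dependency-preserving

Lossless test (chase): Rows 1 and 2 agree on E; apply E→A and equate their A entries. Rows 1 and 3 agree on E; apply E→A and equate their A entries. Rows 1 and 3 agree on CE; apply CE→AD and equate their AD entries. Rows 1 and 2 agree on AE; apply AE→C and equate their C entries. Rows 1 and 2 agree on CE; apply CE→AD and equate their AD entries. No row becomes fully distinguished — the join is lossy.
Dependency preservation: the restricted closure of {B} across the fragments never reaches {F}, so B → F cannot be enforced without a join — not preserved.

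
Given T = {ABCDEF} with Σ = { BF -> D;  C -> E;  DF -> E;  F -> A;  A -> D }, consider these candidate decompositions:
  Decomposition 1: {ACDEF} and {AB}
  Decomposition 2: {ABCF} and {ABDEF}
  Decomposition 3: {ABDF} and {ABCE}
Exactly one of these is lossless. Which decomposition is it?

Decomposition 2

Decomposition 1: common = {A}, closure = {AD} → lossy.
Decomposition 2: common = {ABF}, closure = {ABDEF} → lossless.
Decomposition 3: common = {AB}, closure = {ABD} → lossy.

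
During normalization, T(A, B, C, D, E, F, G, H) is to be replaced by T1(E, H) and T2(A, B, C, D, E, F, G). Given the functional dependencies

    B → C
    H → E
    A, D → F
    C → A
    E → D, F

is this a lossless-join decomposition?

No

Common attributes: T1 ∩ T2 = {E}.
Closure of {E}: E → D, F applies, adding D, F. So (E)⁺ = {D, E, F}.
The closure contains neither all of T1 = {E, H} nor all of T2 = {A, B, C, D, E, F, G}, so the common attributes are not a superkey of either fragment. The join is lossy.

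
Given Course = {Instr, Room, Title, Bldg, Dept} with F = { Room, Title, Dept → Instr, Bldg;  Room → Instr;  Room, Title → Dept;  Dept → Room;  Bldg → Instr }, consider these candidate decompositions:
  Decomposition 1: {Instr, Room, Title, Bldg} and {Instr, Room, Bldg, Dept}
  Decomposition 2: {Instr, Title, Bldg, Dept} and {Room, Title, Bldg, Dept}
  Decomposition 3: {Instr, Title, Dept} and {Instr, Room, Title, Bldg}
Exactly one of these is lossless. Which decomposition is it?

Decomposition 1: common = {Instr, Room, Bldg}, closure = {Instr, Room, Bldg} → lossy.
Decomposition 2: common = {Title, Bldg, Dept}, closure = {Instr, Room, Title, Bldg, Dept} → lossless.
Decomposition 3: common = {Instr, Title}, closure = {Instr, Title} → lossy.

Decomposition 2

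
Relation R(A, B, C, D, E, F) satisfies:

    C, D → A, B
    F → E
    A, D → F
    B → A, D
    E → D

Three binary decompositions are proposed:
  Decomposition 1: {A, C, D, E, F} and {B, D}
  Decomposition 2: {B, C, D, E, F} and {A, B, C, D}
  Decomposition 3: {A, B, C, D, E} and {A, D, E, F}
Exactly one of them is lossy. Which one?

Decomposition 1

Decomposition 1: common = {D}, closure = {D} → lossy.
Decomposition 2: common = {B, C, D}, closure = {A, B, C, D, E, F} → lossless.
Decomposition 3: common = {A, D, E}, closure = {A, D, E, F} → lossless.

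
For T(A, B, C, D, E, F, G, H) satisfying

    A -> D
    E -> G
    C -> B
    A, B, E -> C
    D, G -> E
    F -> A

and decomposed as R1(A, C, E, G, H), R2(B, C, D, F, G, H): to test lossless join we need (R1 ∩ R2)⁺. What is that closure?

B, C, G, H

R1 ∩ R2 = {C, G, H}.
C → B applies, adding B
Closure: {B, C, G, H}.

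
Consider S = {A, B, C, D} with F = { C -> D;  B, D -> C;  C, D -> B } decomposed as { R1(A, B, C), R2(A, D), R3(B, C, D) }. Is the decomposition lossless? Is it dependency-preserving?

Lossless test (chase): Rows 1 and 3 agree on C; apply C→D and equate their D entries. Row 1 is now all distinguished symbols — the join is lossless.
Dependency preservation: every FD's attributes lie within a single fragment, so each can be enforced locally — preserved.

lossless and dependency-preserving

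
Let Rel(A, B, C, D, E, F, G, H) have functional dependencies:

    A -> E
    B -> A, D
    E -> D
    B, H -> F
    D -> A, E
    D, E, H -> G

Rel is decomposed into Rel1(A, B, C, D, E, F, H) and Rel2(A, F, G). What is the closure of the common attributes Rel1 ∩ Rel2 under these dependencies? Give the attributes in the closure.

A, D, E, F

Rel1 ∩ Rel2 = {A, F}.
A → E applies, adding E
E → D applies, adding D
Closure: {A, D, E, F}.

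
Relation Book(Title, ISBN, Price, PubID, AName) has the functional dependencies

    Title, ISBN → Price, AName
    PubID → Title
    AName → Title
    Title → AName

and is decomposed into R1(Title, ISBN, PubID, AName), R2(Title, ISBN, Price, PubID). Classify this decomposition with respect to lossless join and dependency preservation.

Lossless test: (Title, ISBN, PubID)⁺ = {Title, ISBN, Price, PubID, AName}, which contains all of one fragment — lossless.
Dependency preservation: Title, ISBN → Price, AName is not contained in any single fragment, but the restricted closure of its left-hand side across the fragments still reaches the right-hand side; the remaining FDs each lie inside some fragment. All dependencies are preserved.

lossless and dependency-preserving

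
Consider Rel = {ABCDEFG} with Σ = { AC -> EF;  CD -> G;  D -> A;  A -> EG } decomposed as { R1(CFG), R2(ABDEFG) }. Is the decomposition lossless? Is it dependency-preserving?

Lossless test: (FG)⁺ = {FG}, which is a superkey of neither fragment — lossy.
Dependency preservation: the restricted closure of {AC} across the fragments never reaches {EF}, so AC → EF cannot be enforced without a join — not preserved.

lossy and not dependency-preserving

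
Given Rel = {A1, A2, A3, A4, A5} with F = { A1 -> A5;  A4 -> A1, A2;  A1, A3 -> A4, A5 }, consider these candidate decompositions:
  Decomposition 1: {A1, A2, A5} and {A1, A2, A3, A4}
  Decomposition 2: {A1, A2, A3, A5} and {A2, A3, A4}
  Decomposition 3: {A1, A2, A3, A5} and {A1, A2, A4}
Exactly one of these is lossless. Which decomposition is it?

Decomposition 1

Decomposition 1: common = {A1, A2}, closure = {A1, A2, A5} → lossless.
Decomposition 2: common = {A2, A3}, closure = {A2, A3} → lossy.
Decomposition 3: common = {A1, A2}, closure = {A1, A2, A5} → lossy.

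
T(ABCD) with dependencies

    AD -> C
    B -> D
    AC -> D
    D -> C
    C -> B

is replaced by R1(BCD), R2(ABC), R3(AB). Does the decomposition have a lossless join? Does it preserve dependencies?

lossless and dependency-preserving

Lossless test (chase): Rows 1 and 2 agree on B; apply B→D and equate their D entries. Rows 1 and 3 agree on B; apply B→D and equate their D entries. Rows 1 and 3 agree on D; apply D→C and equate their C entries. Row 2 is now all distinguished symbols — the join is lossless.
Dependency preservation: AD → C; AC → D are not contained in any single fragment, but the restricted closure of each left-hand side across the fragments still reaches the right-hand side; the remaining FDs each lie inside some fragment. All dependencies are preserved.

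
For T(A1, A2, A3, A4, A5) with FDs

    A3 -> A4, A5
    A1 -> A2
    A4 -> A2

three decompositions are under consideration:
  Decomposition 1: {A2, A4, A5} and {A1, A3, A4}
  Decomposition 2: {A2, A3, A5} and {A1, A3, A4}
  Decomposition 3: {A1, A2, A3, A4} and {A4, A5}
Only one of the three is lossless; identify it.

Decomposition 2

Decomposition 1: common = {A4}, closure = {A2, A4} → lossy.
Decomposition 2: common = {A3}, closure = {A2, A3, A4, A5} → lossless.
Decomposition 3: common = {A4}, closure = {A2, A4} → lossy.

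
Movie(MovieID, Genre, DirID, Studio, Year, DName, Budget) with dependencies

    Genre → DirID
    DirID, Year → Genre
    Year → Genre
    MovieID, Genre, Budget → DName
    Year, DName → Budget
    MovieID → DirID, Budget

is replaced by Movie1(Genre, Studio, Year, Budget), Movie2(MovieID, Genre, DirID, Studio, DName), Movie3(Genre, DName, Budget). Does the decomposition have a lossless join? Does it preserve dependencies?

lossy and not dependency-preserving

Lossless test (chase): Rows 1 and 2 agree on Genre; apply Genre→DirID and equate their DirID entries. Rows 1 and 3 agree on Genre; apply Genre→DirID and equate their DirID entries. No row becomes fully distinguished — the join is lossy.
Dependency preservation: the restricted closure of {Year, DName} across the fragments never reaches {Budget}, so Year, DName → Budget cannot be enforced without a join — not preserved.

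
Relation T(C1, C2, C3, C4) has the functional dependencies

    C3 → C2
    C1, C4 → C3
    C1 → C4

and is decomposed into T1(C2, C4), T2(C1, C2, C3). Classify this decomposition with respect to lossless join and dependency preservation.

lossy and not dependency-preserving

Lossless test: (C2)⁺ = {C2}, which is a superkey of neither fragment — lossy.
Dependency preservation: the restricted closure of {C1} across the fragments never reaches {C4}, so C1 → C4 cannot be enforced without a join — not preserved.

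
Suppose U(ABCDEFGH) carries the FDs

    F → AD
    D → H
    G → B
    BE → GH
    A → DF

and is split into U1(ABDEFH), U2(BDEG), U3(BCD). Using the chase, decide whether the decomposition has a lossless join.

No

Chase test. Columns are ABCDEFGH; row i has aⱼ where attribute j ∈ Ui, else bᵢⱼ.
Initial tableau (one row per fragment):
  row 1: a1 a2 b13 a4 a5 a6 b17 a8
  row 2: b21 a2 b23 a4 a5 b26 a7 b28
  row 3: b31 a2 a3 a4 b35 b36 b37 b38
Rows 1 and 2 agree on D; apply D→H and equate their H entries.
Rows 1 and 3 agree on D; apply D→H and equate their H entries.
Rows 1 and 2 agree on BE; apply BE→GH and equate their GH entries.
No row becomes fully distinguished — the join is lossy.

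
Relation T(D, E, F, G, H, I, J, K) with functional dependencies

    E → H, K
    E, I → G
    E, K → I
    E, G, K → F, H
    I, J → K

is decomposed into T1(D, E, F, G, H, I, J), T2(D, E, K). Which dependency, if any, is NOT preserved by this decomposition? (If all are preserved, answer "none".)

Check I, J → K: no single fragment contains all of {I, J, K}, and the restricted closure of {I, J} across the fragments never reaches {K}.
E → H, K is preserved.
E, I → G is preserved.
E, K → I is preserved.
E, G, K → F, H is preserved.

I, J → K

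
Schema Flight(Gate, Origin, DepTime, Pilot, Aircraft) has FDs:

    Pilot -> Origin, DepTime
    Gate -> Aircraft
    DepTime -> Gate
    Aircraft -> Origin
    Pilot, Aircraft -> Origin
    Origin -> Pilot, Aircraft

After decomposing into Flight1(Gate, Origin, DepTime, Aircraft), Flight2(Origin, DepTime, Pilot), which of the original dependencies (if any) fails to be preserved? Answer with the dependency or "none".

Pilot → Origin, DepTime lies within Flight2.
Gate → Aircraft lies within Flight1.
DepTime → Gate lies within Flight1.
Aircraft → Origin lies within Flight1.
Pilot, Aircraft → Origin: restricted closure across fragments reaches Origin.
Origin → Pilot, Aircraft: restricted closure across fragments reaches Pilot, Aircraft.
Every dependency is enforceable on the fragments, so the decomposition is dependency-preserving.

none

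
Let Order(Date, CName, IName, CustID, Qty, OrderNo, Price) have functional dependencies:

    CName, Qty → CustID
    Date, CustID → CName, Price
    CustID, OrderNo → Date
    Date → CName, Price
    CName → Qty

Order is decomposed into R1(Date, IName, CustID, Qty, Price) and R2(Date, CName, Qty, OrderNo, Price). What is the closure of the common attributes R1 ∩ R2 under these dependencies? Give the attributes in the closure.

R1 ∩ R2 = {Date, Qty, Price}.
Date → CName, Price applies, adding CName
CName, Qty → CustID applies, adding CustID
Closure: {Date, CName, CustID, Qty, Price}.

Date, CName, CustID, Qty, Price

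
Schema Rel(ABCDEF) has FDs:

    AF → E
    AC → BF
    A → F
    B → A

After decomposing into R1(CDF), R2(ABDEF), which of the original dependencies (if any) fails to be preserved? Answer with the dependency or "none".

AC → BF

Check AC → BF: no single fragment contains all of {ABCF}, and the restricted closure of {AC} across the fragments never reaches {BF}.
AF → E is preserved.
A → F is preserved.
B → A is preserved.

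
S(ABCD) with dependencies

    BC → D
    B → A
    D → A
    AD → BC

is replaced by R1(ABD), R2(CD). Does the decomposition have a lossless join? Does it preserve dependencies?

lossless but not dependency-preserving

Lossless test: (D)⁺ = {ABCD}, which contains all of one fragment — lossless.
Dependency preservation: the restricted closure of {BC} across the fragments never reaches {D}, so BC → D cannot be enforced without a join — not preserved.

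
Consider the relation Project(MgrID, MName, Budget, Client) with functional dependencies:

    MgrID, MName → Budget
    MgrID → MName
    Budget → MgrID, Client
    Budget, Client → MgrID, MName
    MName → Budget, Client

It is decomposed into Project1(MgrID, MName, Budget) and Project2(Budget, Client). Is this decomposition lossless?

Yes

Common attributes: Project1 ∩ Project2 = {Budget}.
Closure of {Budget}: Budget → MgrID, Client applies, adding MgrID, Client; Budget, Client → MgrID, MName applies, adding MName. So (Budget)⁺ = {MgrID, MName, Budget, Client}.
This closure contains every attribute of Project1, so Project1 ∩ Project2 → Project1. The join is lossless.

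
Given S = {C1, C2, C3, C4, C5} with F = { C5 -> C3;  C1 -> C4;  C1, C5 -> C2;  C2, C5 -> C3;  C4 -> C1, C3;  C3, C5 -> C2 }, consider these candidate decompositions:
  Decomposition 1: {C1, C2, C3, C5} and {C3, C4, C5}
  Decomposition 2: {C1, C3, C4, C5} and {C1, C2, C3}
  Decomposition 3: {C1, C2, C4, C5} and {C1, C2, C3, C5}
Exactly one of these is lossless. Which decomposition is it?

Decomposition 3

Decomposition 1: common = {C3, C5}, closure = {C2, C3, C5} → lossy.
Decomposition 2: common = {C1, C3}, closure = {C1, C3, C4} → lossy.
Decomposition 3: common = {C1, C2, C5}, closure = {C1, C2, C3, C4, C5} → lossless.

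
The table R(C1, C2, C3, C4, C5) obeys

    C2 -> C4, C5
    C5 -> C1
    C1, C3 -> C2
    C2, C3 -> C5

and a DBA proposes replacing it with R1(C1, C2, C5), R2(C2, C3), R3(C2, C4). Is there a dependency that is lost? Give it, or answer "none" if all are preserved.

C1, C3 -> C2

Check C1, C3 → C2: no single fragment contains all of {C1, C2, C3}, and the restricted closure of {C1, C3} across the fragments never reaches {C2}.
C2 → C4, C5 is preserved.
C5 → C1 is preserved.
C2, C3 → C5 is preserved.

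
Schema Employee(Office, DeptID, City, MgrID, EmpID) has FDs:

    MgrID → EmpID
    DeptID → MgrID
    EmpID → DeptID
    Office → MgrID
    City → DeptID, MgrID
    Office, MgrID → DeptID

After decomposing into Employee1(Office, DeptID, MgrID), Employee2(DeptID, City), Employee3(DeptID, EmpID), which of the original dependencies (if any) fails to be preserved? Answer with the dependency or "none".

MgrID → EmpID: restricted closure across fragments reaches EmpID.
DeptID → MgrID lies within Employee1.
EmpID → DeptID lies within Employee3.
Office → MgrID lies within Employee1.
City → DeptID, MgrID: restricted closure across fragments reaches DeptID, MgrID.
Office, MgrID → DeptID lies within Employee1.
Every dependency is enforceable on the fragments, so the decomposition is dependency-preserving.

none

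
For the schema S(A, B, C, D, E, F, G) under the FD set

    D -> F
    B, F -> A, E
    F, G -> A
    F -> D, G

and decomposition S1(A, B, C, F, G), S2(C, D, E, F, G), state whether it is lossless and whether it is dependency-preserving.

Lossless test: (C, F, G)⁺ = {A, C, D, F, G}, which is a superkey of neither fragment — lossy.
Dependency preservation: the restricted closure of {B, F} across the fragments never reaches {A, E}, so B, F → A, E cannot be enforced without a join — not preserved.

lossy and not dependency-preserving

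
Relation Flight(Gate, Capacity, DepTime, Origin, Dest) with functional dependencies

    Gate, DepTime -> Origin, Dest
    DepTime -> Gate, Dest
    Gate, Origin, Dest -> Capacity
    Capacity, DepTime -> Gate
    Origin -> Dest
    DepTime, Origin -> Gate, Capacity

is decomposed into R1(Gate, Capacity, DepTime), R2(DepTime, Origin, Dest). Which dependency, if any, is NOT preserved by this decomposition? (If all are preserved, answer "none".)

Gate, Origin, Dest -> Capacity

Check Gate, Origin, Dest → Capacity: no single fragment contains all of {Gate, Capacity, Origin, Dest}, and the restricted closure of {Gate, Origin, Dest} across the fragments never reaches {Capacity}.
Gate, DepTime → Origin, Dest is preserved.
DepTime → Gate, Dest is preserved.
Capacity, DepTime → Gate is preserved.
Origin → Dest is preserved.
DepTime, Origin → Gate, Capacity is preserved.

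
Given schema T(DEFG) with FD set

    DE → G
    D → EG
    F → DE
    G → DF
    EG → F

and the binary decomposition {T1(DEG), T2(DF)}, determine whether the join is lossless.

Yes

Common attributes: T1 ∩ T2 = {D}.
Closure of {D}: D → EG applies, adding EG; G → DF applies, adding F. So (D)⁺ = {DEFG}.
This closure contains every attribute of T1, so T1 ∩ T2 → T1. The join is lossless.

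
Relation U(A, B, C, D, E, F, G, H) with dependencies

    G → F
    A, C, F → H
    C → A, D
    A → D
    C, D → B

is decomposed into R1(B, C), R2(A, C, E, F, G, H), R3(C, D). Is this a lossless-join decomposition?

Chase test. Columns are A, B, C, D, E, F, G, H; row i has aⱼ where attribute j ∈ Ri, else bᵢⱼ.
Initial tableau (one row per fragment):
  row 1: b11 a2 a3 b14 b15 b16 b17 b18
  row 2: a1 b22 a3 b24 a5 a6 a7 a8
  row 3: b31 b32 a3 a4 b35 b36 b37 b38
Rows 1 and 2 agree on C; apply C→A, D and equate their A, D entries.
Rows 1 and 3 agree on C; apply C→A, D and equate their A, D entries.
Rows 1 and 2 agree on C, D; apply C, D→B and equate their B entries.
Rows 1 and 3 agree on C, D; apply C, D→B and equate their B entries.
Row 2 is now all distinguished symbols — the join is lossless.

Yes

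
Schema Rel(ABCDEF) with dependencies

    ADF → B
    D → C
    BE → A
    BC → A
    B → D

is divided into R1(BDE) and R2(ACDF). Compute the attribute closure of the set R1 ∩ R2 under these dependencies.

CD

R1 ∩ R2 = {D}.
D → C applies, adding C
Closure: {CD}.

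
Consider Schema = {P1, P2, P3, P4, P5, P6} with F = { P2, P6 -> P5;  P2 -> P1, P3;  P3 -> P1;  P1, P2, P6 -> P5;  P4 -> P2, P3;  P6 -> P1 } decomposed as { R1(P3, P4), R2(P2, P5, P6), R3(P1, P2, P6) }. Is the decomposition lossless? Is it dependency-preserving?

Lossless test (chase): Rows 2 and 3 agree on P2, P6; apply P2, P6→P5 and equate their P5 entries. Rows 2 and 3 agree on P2; apply P2→P1, P3 and equate their P1, P3 entries. No row becomes fully distinguished — the join is lossy.
Dependency preservation: the restricted closure of {P2} across the fragments never reaches {P1, P3}, so P2 → P1, P3 cannot be enforced without a join — not preserved.

lossy and not dependency-preserving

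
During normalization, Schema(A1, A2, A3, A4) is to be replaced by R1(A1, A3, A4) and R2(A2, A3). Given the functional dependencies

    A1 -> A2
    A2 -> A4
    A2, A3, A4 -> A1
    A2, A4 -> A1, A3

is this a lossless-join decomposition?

Common attributes: R1 ∩ R2 = {A3}.
No dependency enlarges {A3}, so (A3)⁺ = {A3}.
The closure contains neither all of R1 = {A1, A3, A4} nor all of R2 = {A2, A3}, so the common attributes are not a superkey of either fragment. The join is lossy.

No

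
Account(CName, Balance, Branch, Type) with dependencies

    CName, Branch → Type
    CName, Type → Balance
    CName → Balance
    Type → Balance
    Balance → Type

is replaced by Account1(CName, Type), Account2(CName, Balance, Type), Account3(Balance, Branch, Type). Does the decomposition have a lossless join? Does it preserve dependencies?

Lossless test (chase): Rows 1 and 2 agree on CName, Type; apply CName, Type→Balance and equate their Balance entries. No row becomes fully distinguished — the join is lossy.
Dependency preservation: CName, Branch → Type is not contained in any single fragment, but the restricted closure of its left-hand side across the fragments still reaches the right-hand side; the remaining FDs each lie inside some fragment. All dependencies are preserved.

lossy but dependency-preserving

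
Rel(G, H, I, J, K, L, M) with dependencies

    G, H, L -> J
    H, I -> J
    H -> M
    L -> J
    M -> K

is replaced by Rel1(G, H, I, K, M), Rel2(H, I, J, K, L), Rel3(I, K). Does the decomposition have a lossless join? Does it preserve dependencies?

Lossless test (chase): Rows 1 and 2 agree on H, I; apply H, I→J and equate their J entries. Rows 1 and 2 agree on H; apply H→M and equate their M entries. No row becomes fully distinguished — the join is lossy.
Dependency preservation: G, H, L → J is not contained in any single fragment, but the restricted closure of its left-hand side across the fragments still reaches the right-hand side; the remaining FDs each lie inside some fragment. All dependencies are preserved.

lossy but dependency-preserving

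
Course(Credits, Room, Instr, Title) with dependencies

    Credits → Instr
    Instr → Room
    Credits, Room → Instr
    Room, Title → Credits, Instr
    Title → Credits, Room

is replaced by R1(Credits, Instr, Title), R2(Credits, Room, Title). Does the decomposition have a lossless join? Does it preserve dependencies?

Lossless test: (Credits, Title)⁺ = {Credits, Room, Instr, Title}, which contains all of one fragment — lossless.
Dependency preservation: the restricted closure of {Instr} across the fragments never reaches {Room}, so Instr → Room cannot be enforced without a join — not preserved.

lossless but not dependency-preserving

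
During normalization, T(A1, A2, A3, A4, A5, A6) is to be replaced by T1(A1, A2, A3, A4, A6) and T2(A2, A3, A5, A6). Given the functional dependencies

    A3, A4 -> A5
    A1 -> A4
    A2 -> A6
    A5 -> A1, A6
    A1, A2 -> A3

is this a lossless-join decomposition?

No

Common attributes: T1 ∩ T2 = {A2, A3, A6}.
No dependency enlarges {A2, A3, A6}, so (A2, A3, A6)⁺ = {A2, A3, A6}.
The closure contains neither all of T1 = {A1, A2, A3, A4, A6} nor all of T2 = {A2, A3, A5, A6}, so the common attributes are not a superkey of either fragment. The join is lossy.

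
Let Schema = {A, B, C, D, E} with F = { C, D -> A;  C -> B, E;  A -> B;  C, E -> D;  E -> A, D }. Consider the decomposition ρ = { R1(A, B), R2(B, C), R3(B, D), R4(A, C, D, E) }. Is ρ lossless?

Chase test. Columns are A, B, C, D, E; row i has aⱼ where attribute j ∈ Ri, else bᵢⱼ.
Initial tableau (one row per fragment):
  row 1: a1 a2 b13 b14 b15
  row 2: b21 a2 a3 b24 b25
  row 3: b31 a2 b33 a4 b35
  row 4: a1 b42 a3 a4 a5
Rows 2 and 4 agree on C; apply C→B, E and equate their B, E entries.
Rows 2 and 4 agree on C, E; apply C, E→D and equate their D entries.
Rows 2 and 4 agree on E; apply E→A, D and equate their A, D entries.
Row 2 is now all distinguished symbols — the join is lossless.

Yes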